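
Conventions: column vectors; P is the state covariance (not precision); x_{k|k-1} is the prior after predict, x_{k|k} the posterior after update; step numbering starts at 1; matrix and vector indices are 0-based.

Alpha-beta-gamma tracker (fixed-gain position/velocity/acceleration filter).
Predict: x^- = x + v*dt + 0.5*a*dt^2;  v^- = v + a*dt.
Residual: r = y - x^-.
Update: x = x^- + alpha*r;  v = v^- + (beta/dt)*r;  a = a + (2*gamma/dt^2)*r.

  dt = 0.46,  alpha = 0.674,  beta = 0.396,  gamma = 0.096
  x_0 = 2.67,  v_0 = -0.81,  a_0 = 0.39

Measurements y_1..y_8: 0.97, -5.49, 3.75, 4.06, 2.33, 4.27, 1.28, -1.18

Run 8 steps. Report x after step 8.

step 1: x_pred=2.3387  r=-1.3687  x^+=1.4162  v^+=-1.8088  a^+=-0.8519
step 2: x_pred=0.4940  r=-5.9840  x^+=-3.5392  v^+=-7.3521  a^+=-6.2816
step 3: x_pred=-7.5858  r=11.3358  x^+=0.0545  v^+=-0.4830  a^+=4.0042
step 4: x_pred=0.2560  r=3.8040  x^+=2.8199  v^+=4.6337  a^+=7.4559
step 5: x_pred=5.7402  r=-3.4102  x^+=3.4417  v^+=5.1276  a^+=4.3615
step 6: x_pred=6.2619  r=-1.9919  x^+=4.9194  v^+=5.4192  a^+=2.5542
step 7: x_pred=7.6824  r=-6.4024  x^+=3.3672  v^+=1.0825  a^+=-3.2552
step 8: x_pred=3.5207  r=-4.7007  x^+=0.3524  v^+=-4.4616  a^+=-7.5205

x_post = 0.3524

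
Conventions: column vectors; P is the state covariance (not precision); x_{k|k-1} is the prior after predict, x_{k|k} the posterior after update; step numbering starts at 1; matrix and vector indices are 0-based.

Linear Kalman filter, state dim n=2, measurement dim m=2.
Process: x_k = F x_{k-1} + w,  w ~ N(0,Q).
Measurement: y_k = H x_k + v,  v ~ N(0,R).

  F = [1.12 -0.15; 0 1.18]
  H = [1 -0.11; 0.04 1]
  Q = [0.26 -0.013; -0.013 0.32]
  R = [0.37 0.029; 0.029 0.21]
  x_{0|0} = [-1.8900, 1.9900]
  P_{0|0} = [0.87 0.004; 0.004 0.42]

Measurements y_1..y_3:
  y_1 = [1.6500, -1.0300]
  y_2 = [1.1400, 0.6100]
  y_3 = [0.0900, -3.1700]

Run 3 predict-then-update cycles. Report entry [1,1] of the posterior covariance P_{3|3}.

step 1: x^-=[-2.4153, 2.3482]  P^-=[1.3594 -0.0821; -0.0821 0.9048]  S=[1.7584 -0.0978; -0.0978 1.1104]  K=[0.7807 0.0439; -0.0584 0.8067]  nu=[4.3236, -3.2816]  x^+=[0.8161, -0.5516]  P^+=[0.2923 0.0202; 0.0202 0.1669]
step 2: x^-=[0.9967, -0.6508]  P^-=[0.6237 -0.0159; -0.0159 0.5524]  S=[1.0039 -0.0227; -0.0227 0.7621]  K=[0.6237 0.0304; -0.0601 0.7222]  nu=[0.0717, 1.2210]  x^+=[1.0786, 0.2266]  P^+=[0.2333 0.0151; 0.0151 0.1493]
step 3: x^-=[1.1740, 0.2674]  P^-=[0.5509 -0.0194; -0.0194 0.5279]  S=[0.9316 -0.0264; -0.0264 0.7372]  K=[0.5944 0.0248; -0.0630 0.7128]  nu=[-1.0546, -3.4844]  x^+=[0.4607, -2.1496]  P^+=[0.2221 0.0136; 0.0136 0.1473]

P_post[1,1] = 0.1473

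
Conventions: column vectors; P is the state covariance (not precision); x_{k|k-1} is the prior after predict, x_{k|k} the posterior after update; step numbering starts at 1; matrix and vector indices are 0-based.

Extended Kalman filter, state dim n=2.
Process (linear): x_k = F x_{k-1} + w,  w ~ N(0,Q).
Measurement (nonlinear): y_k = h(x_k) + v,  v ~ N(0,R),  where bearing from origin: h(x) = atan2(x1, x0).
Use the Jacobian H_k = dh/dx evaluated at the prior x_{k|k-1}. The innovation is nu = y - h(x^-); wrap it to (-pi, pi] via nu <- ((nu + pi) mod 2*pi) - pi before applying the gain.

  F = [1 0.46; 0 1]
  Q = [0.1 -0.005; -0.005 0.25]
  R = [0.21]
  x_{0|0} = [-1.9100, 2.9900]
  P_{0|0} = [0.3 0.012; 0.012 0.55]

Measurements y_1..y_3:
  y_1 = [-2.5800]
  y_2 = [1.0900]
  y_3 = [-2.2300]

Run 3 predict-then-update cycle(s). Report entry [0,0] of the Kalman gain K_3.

step 1: x^-=[-0.5346, 2.9900]  P^-=[0.5274 0.2600; 0.2600 0.8000]  H_jac=[-0.3241 -0.0579]  S=[0.2778]  K=[-0.6694; -0.4701]  nu=[1.9555]  x^+=[-1.8436, 2.0707]  P^+=[0.4029 0.1726; 0.1726 0.7386]
step 2: x^-=[-0.8911, 2.0707]  P^-=[0.8180 0.5073; 0.5073 0.9886]  H_jac=[-0.4075 -0.1753]  S=[0.4487]  K=[-0.9411; -0.8470]  nu=[-0.8872]  x^+=[-0.0562, 2.8222]  P^+=[0.4206 0.1497; 0.1497 0.6667]
step 3: x^-=[1.2420, 2.8222]  P^-=[0.7993 0.4513; 0.4513 0.9167]  H_jac=[-0.2968 0.1306]  S=[0.2611]  K=[-0.6830; -0.0545]  nu=[2.8970]  x^+=[-0.7367, 2.6644]  P^+=[0.6775 0.4416; 0.4416 0.9159]

K[0,0] = -0.6830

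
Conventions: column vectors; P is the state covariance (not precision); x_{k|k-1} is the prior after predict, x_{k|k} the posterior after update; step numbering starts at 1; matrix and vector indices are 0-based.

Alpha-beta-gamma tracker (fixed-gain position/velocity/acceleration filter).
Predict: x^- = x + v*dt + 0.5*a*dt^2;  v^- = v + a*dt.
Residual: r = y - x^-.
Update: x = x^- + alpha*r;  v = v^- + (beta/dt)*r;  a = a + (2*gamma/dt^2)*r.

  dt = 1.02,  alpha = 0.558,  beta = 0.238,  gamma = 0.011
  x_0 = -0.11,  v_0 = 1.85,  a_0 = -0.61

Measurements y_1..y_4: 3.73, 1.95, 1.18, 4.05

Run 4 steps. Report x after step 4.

step 1: x_pred=1.4597  r=2.2703  x^+=2.7265  v^+=1.7575  a^+=-0.5620
step 2: x_pred=4.2269  r=-2.2769  x^+=2.9564  v^+=0.6530  a^+=-0.6101
step 3: x_pred=3.3051  r=-2.1251  x^+=2.1193  v^+=-0.4652  a^+=-0.6551
step 4: x_pred=1.3041  r=2.7459  x^+=2.8363  v^+=-0.4926  a^+=-0.5970

x_post = 2.8363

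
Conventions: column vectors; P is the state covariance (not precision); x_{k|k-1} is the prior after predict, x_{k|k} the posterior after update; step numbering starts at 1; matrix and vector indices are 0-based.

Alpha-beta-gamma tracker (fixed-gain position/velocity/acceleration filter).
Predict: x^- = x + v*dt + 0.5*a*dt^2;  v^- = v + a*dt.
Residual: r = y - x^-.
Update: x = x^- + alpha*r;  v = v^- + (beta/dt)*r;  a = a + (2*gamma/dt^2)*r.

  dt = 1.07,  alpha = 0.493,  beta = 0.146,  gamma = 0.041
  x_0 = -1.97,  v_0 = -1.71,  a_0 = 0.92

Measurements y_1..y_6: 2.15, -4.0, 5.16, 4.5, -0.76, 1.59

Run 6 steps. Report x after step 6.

step 1: x_pred=-3.2730  r=5.4230  x^+=-0.5995  v^+=0.0144  a^+=1.3084
step 2: x_pred=0.1649  r=-4.1649  x^+=-1.8884  v^+=0.8461  a^+=1.0101
step 3: x_pred=-0.4049  r=5.5649  x^+=2.3386  v^+=2.6862  a^+=1.4087
step 4: x_pred=6.0193  r=-1.5193  x^+=5.2703  v^+=3.9862  a^+=1.2999
step 5: x_pred=10.2796  r=-11.0396  x^+=4.8371  v^+=3.8707  a^+=0.5092
step 6: x_pred=9.2702  r=-7.6802  x^+=5.4839  v^+=3.3676  a^+=-0.0409

x_post = 5.4839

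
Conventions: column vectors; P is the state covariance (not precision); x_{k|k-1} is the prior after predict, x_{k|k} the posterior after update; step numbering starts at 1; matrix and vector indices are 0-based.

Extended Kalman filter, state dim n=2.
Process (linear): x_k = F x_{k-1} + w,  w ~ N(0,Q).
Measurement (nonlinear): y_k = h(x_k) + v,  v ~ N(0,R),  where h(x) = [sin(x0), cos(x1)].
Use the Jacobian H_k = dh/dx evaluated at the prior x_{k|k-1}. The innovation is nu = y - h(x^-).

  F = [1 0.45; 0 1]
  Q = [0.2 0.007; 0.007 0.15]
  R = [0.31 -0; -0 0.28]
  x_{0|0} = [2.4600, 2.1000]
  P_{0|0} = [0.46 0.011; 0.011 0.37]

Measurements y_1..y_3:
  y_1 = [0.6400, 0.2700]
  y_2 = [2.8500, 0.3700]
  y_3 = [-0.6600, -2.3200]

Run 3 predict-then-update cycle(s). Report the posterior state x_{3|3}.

step 1: x^-=[3.4050, 2.1000]  P^-=[0.7448 0.1845; 0.1845 0.5200]  H_jac=[-0.9655 0.0000; 0.0000 -0.8632]  S=[1.0043 0.1538; 0.1538 0.6675]  K=[-0.7043 -0.0763; -0.0771 -0.6547]  nu=[0.9004, 0.7748]  x^+=[2.7117, 1.5232]  P^+=[0.2261 0.0248; 0.0248 0.2124]
step 2: x^-=[3.3971, 1.5232]  P^-=[0.4914 0.1273; 0.1273 0.3624]  H_jac=[-0.9675 0.0000; 0.0000 -0.9989]  S=[0.7700 0.1231; 0.1231 0.6416]  K=[-0.6043 -0.0823; -0.0720 -0.5504]  nu=[3.1028, 0.3225]  x^+=[1.4955, 1.1223]  P^+=[0.1936 0.0231; 0.0231 0.1543]
step 3: x^-=[2.0005, 1.1223]  P^-=[0.4456 0.0995; 0.0995 0.3043]  H_jac=[-0.4166 0.0000; 0.0000 -0.9011]  S=[0.3874 0.0374; 0.0374 0.5271]  K=[-0.4661 -0.1371; -0.0572 -0.5162]  nu=[-1.5691, -2.7536]  x^+=[3.1094, 2.6334]  P^+=[0.3468 0.0426; 0.0426 0.1604]

x_post = [3.1094, 2.6334]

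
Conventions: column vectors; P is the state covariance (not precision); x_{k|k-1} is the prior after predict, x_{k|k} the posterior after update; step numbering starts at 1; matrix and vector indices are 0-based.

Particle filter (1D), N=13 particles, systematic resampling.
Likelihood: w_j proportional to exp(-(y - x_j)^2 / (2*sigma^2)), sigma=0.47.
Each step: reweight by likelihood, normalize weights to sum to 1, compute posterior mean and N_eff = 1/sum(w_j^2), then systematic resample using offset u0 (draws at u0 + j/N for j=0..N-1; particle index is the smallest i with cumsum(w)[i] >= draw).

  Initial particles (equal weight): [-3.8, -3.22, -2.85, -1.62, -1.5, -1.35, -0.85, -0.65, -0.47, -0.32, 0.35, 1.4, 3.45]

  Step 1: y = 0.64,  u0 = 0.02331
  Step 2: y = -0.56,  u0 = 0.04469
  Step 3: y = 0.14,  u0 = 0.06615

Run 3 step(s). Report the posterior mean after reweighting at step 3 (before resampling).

post_mean = 0.0550

step 1: w=[0.0000, 0.0000, 0.0000, 0.0000, 0.0000, 0.0001, 0.0050, 0.0176, 0.0468, 0.0946, 0.6297, 0.2061, 0.0000]  mean=0.4407  Neff=2.2197  idx=[8, 9, 10, 10, 10, 10, 10, 10, 10, 10, 10, 11, 11]
step 2: w=[0.3029, 0.2708, 0.0473, 0.0473, 0.0473, 0.0473, 0.0473, 0.0473, 0.0473, 0.0473, 0.0473, 0.0001, 0.0001]  mean=-0.0798  Neff=5.3967  idx=[0, 0, 0, 0, 1, 1, 1, 2, 3, 5, 7, 8, 10]
step 3: w=[0.0478, 0.0478, 0.0478, 0.0478, 0.0687, 0.0687, 0.0687, 0.1004, 0.1004, 0.1004, 0.1004, 0.1004, 0.1004]  mean=0.0550  Neff=11.9286  idx=[1, 2, 4, 5, 6, 7, 8, 9, 9, 10, 11, 12, 12]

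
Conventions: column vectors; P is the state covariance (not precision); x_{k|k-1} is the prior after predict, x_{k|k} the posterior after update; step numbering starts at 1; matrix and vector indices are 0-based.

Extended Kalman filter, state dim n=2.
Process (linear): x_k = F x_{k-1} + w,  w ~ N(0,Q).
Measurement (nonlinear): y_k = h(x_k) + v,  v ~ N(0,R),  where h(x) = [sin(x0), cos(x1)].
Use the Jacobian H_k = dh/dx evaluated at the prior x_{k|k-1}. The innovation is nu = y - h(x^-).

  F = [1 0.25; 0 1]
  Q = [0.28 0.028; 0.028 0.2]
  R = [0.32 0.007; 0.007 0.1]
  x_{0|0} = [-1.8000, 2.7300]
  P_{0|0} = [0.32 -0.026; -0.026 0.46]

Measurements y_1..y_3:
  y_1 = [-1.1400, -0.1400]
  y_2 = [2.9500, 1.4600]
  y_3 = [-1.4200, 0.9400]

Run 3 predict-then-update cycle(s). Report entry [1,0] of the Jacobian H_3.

step 1: x^-=[-1.1175, 2.7300]  P^-=[0.6158 0.1170; 0.1170 0.6600]  H_jac=[0.4379 0.0000; 0.0000 -0.4001]  S=[0.4381 -0.0135; -0.0135 0.2056]  K=[0.6097 -0.1876; 0.0775 -1.2789]  nu=[-0.2410, 0.7765]  x^+=[-1.4101, 1.7182]  P^+=[0.4425 0.0362; 0.0362 0.3183]
step 2: x^-=[-0.9806, 1.7182]  P^-=[0.7606 0.1438; 0.1438 0.5183]  H_jac=[0.5566 0.0000; 0.0000 -0.9892]  S=[0.5556 -0.0722; -0.0722 0.6071]  K=[0.7429 -0.1460; 0.0349 -0.8403]  nu=[3.7808, 1.6069]  x^+=[1.5937, 0.4999]  P^+=[0.4253 0.0095; 0.0095 0.0847]
step 3: x^-=[1.7187, 0.4999]  P^-=[0.7154 0.0587; 0.0587 0.2847]  H_jac=[-0.1474 0.0000; 0.0000 -0.4793]  S=[0.3355 0.0111; 0.0111 0.1654]  K=[-0.3092 -0.1492; 0.0016 -0.8251]  nu=[-2.4091, 0.0624]  x^+=[2.4543, 0.4445]  P^+=[0.6786 0.0356; 0.0356 0.1721]

H_jac[1,0] = 0.0000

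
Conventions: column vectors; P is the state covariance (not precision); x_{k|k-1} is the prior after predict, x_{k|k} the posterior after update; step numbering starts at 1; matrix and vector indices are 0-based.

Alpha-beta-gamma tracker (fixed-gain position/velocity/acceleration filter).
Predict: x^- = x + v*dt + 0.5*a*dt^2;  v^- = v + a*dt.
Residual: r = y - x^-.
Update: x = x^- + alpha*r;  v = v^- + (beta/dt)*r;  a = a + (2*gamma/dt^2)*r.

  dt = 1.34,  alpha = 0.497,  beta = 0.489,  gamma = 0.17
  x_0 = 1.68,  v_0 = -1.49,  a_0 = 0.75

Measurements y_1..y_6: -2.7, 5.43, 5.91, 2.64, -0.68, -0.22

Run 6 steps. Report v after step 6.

step 1: x_pred=0.3567  r=-3.0568  x^+=-1.1625  v^+=-1.6005  a^+=0.1712
step 2: x_pred=-3.1534  r=8.5834  x^+=1.1125  v^+=1.7612  a^+=1.7965
step 3: x_pred=5.0855  r=0.8245  x^+=5.4953  v^+=4.4694  a^+=1.9526
step 4: x_pred=13.2373  r=-10.5973  x^+=7.9704  v^+=3.2187  a^+=-0.0540
step 5: x_pred=12.2350  r=-12.9150  x^+=5.8162  v^+=-1.5667  a^+=-2.4995
step 6: x_pred=1.4728  r=-1.6928  x^+=0.6315  v^+=-5.5338  a^+=-2.8200

v_post = -5.5338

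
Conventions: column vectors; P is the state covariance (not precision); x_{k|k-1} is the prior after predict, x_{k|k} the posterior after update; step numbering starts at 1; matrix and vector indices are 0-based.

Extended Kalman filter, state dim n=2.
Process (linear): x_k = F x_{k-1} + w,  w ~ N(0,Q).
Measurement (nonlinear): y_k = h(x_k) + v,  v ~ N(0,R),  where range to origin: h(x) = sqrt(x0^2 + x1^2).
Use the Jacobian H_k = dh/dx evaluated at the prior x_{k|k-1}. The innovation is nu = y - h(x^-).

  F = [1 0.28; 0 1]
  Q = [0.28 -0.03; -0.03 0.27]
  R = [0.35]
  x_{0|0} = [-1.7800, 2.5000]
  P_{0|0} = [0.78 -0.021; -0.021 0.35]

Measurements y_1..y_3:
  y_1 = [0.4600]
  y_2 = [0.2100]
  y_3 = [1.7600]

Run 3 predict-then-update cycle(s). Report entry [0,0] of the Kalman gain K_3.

step 1: x^-=[-1.0800, 2.5000]  P^-=[1.0757 0.0470; 0.0470 0.6200]  H_jac=[-0.3966 0.9180]  S=[1.0074]  K=[-0.3806; 0.5465]  nu=[-2.2633]  x^+=[-0.2186, 1.2632]  P^+=[0.9297 0.2565; 0.2565 0.3192]
step 2: x^-=[0.1351, 1.2632]  P^-=[1.3784 0.3159; 0.3159 0.5892]  H_jac=[0.1064 0.9943]  S=[1.0149]  K=[0.4540; 0.6103]  nu=[-1.0604]  x^+=[-0.3462, 0.6160]  P^+=[1.1693 0.0347; 0.0347 0.2111]
step 3: x^-=[-0.1738, 0.6160]  P^-=[1.4853 0.0638; 0.0638 0.4811]  H_jac=[-0.2715 0.9624]  S=[0.8718]  K=[-0.3921; 0.5113]  nu=[1.1199]  x^+=[-0.6129, 1.1886]  P^+=[1.3512 0.2386; 0.2386 0.2532]

K[0,0] = -0.3921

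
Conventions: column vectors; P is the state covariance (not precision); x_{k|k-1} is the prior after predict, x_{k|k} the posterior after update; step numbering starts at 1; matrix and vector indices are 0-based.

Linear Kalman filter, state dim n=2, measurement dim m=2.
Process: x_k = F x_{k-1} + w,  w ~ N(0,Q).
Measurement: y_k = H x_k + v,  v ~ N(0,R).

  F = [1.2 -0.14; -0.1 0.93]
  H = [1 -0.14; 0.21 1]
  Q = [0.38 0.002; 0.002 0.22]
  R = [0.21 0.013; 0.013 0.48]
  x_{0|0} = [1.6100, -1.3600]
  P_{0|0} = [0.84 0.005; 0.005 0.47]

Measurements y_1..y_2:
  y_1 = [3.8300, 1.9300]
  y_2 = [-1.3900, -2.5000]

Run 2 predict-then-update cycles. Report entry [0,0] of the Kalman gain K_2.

K[0,0] = 0.7406

step 1: x^-=[2.1224, -1.4258]  P^-=[1.5971 -0.1543; -0.1543 0.6340]  S=[1.8628 0.1098; 0.1098 1.1196]  K=[0.8645 0.0769; -0.1631 0.5533]  nu=[1.5080, 2.9101]  x^+=[3.6498, -0.0616]  P^+=[0.1839 0.0095; 0.0095 0.2615]
step 2: x^-=[4.3884, -0.4223]  P^-=[0.6467 -0.0433; -0.0433 0.4462]  S=[0.8776 0.0443; 0.0443 0.9365]  K=[0.7406 0.0637; -0.1445 0.4736]  nu=[-5.8375, -2.9993]  x^+=[-0.1261, -0.9994]  P^+=[0.1574 0.0072; 0.0072 0.2239]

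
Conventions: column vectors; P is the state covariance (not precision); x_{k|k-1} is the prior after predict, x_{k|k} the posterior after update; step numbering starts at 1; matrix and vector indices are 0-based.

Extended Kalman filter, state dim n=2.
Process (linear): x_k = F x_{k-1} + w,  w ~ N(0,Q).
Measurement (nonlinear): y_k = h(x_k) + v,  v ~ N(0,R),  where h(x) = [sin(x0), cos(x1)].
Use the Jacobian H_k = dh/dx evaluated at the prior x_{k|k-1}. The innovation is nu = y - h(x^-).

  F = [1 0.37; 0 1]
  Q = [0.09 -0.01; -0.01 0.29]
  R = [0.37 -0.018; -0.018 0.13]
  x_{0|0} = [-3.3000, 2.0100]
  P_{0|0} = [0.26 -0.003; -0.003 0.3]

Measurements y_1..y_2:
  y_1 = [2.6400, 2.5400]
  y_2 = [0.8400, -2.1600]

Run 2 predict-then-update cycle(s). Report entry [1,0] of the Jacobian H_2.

H_jac[1,0] = 0.0000

step 1: x^-=[-2.5563, 2.0100]  P^-=[0.3889 0.0980; 0.0980 0.5900]  H_jac=[-0.8336 0.0000; 0.0000 -0.9051]  S=[0.6402 0.0559; 0.0559 0.6133]  K=[-0.4976 -0.0992; -0.0519 -0.8659]  nu=[3.1924, 2.9652]  x^+=[-4.4392, -0.7235]  P^+=[0.2188 0.0044; 0.0044 0.1233]
step 2: x^-=[-4.7069, -0.7235]  P^-=[0.3289 0.0400; 0.0400 0.4133]  H_jac=[-0.0055 0.0000; 0.0000 0.6620]  S=[0.3700 -0.0181; -0.0181 0.3112]  K=[-0.0007 0.0851; 0.0427 0.8819]  nu=[-0.1600, -2.9095]  x^+=[-4.9543, -3.2963]  P^+=[0.3266 0.0167; 0.0167 0.1720]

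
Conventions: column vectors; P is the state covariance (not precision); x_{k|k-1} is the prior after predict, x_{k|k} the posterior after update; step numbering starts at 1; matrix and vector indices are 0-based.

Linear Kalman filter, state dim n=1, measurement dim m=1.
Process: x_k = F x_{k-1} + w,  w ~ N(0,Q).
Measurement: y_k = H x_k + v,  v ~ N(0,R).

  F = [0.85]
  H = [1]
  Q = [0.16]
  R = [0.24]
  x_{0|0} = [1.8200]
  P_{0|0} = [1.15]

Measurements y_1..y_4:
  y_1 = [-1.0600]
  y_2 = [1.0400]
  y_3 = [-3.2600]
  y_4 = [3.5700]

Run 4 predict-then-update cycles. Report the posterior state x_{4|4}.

step 1: x^-=[1.5470]  P^-=[0.9909]  S=[1.2309]  K=[0.8050]  nu=[-2.6070]  x^+=[-0.5517]  P^+=[0.1932]
step 2: x^-=[-0.4689]  P^-=[0.2996]  S=[0.5396]  K=[0.5552]  nu=[1.5089]  x^+=[0.3689]  P^+=[0.1333]
step 3: x^-=[0.3135]  P^-=[0.2563]  S=[0.4963]  K=[0.5164]  nu=[-3.5735]  x^+=[-1.5318]  P^+=[0.1239]
step 4: x^-=[-1.3021]  P^-=[0.2495]  S=[0.4895]  K=[0.5097]  nu=[4.8721]  x^+=[1.1815]  P^+=[0.1223]

x_post = [1.1815]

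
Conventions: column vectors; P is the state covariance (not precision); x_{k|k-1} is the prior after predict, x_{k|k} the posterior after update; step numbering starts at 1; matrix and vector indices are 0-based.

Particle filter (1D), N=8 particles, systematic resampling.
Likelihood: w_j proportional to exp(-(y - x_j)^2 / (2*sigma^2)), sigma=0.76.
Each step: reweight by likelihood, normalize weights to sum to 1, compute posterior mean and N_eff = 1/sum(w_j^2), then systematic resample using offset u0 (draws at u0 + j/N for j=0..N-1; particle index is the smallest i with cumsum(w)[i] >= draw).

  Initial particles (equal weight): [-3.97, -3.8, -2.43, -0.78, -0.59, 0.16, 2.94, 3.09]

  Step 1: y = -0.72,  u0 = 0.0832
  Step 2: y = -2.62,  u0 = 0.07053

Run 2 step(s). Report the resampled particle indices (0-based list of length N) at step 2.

resampled_idx = [0, 0, 1, 2, 2, 3, 4, 5]

step 1: w=[0.0000, 0.0001, 0.0309, 0.3873, 0.3829, 0.1987, 0.0000, 0.0000]  mean=-0.5719  Neff=2.9668  idx=[3, 3, 3, 4, 4, 4, 5, 5]
step 2: w=[0.2158, 0.2158, 0.2158, 0.1142, 0.1142, 0.1142, 0.0050, 0.0050]  mean=-0.7055  Neff=5.5907  idx=[0, 0, 1, 2, 2, 3, 4, 5]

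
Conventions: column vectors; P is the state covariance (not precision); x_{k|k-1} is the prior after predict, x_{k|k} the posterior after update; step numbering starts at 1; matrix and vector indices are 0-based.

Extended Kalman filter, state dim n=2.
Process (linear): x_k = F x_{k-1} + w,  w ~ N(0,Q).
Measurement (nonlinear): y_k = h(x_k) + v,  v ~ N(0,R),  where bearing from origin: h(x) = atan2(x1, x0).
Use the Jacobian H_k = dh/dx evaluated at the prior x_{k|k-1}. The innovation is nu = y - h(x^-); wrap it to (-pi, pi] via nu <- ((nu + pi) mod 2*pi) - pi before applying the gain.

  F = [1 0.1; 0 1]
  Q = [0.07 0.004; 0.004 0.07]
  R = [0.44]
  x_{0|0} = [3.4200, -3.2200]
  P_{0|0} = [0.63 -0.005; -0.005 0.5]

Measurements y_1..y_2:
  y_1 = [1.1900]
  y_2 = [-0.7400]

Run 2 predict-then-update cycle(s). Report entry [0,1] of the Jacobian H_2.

step 1: x^-=[3.0980, -3.2200]  P^-=[0.7040 0.0490; 0.0490 0.5700]  H_jac=[0.1613 0.1552]  S=[0.4745]  K=[0.2553; 0.2031]  nu=[1.9947]  x^+=[3.6073, -2.8150]  P^+=[0.6731 0.0244; 0.0244 0.5504]
step 2: x^-=[3.3258, -2.8150]  P^-=[0.7535 0.0834; 0.0834 0.6204]  H_jac=[0.1483 0.1752]  S=[0.4799]  K=[0.2632; 0.2522]  nu=[-0.0376]  x^+=[3.3159, -2.8245]  P^+=[0.7202 0.0516; 0.0516 0.5899]

H_jac[0,1] = 0.1752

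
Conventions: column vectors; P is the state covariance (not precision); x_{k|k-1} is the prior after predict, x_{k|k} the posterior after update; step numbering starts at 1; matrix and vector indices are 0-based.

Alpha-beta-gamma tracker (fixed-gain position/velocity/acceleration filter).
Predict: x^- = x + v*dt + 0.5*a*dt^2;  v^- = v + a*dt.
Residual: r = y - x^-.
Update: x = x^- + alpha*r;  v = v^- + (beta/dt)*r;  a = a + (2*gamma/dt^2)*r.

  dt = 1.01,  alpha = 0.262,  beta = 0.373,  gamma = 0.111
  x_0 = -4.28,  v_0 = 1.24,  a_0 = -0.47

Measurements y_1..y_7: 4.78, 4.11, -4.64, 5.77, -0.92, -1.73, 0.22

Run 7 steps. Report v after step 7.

v_post = -6.0131

step 1: x_pred=-3.2673  r=8.0473  x^+=-1.1589  v^+=3.7372  a^+=1.2813
step 2: x_pred=3.2692  r=0.8408  x^+=3.4895  v^+=5.3419  a^+=1.4643
step 3: x_pred=9.6316  r=-14.2716  x^+=5.8925  v^+=1.5502  a^+=-1.6416
step 4: x_pred=6.6208  r=-0.8508  x^+=6.3979  v^+=-0.4221  a^+=-1.8268
step 5: x_pred=5.0399  r=-5.9599  x^+=3.4784  v^+=-4.4681  a^+=-3.1238
step 6: x_pred=-2.6277  r=0.8977  x^+=-2.3925  v^+=-7.2916  a^+=-2.9284
step 7: x_pred=-11.2507  r=11.4707  x^+=-8.2454  v^+=-6.0131  a^+=-0.4321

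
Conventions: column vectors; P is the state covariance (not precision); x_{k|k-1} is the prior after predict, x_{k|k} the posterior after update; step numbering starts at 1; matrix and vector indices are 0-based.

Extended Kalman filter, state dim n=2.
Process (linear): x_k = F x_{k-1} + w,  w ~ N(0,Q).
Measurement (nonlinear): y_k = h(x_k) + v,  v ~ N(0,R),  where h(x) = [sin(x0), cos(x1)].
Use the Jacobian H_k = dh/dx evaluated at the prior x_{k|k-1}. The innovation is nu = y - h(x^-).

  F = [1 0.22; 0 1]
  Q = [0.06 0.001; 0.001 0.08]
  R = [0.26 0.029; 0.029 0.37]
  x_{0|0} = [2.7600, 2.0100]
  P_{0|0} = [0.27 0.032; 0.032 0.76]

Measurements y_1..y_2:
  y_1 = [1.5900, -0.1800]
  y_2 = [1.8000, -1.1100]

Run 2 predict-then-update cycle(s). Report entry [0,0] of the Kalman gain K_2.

K[0,0] = -0.4580

step 1: x^-=[3.2022, 2.0100]  P^-=[0.3809 0.2002; 0.2002 0.8400]  H_jac=[-0.9982 0.0000; 0.0000 -0.9051]  S=[0.6395 0.2099; 0.2099 1.0581]  K=[-0.5758 -0.0570; -0.0820 -0.7022]  nu=[1.6506, 0.2452]  x^+=[2.2378, 1.7024]  P^+=[0.1516 0.0418; 0.0418 0.2897]
step 2: x^-=[2.6124, 1.7024]  P^-=[0.2440 0.1065; 0.1065 0.3697]  H_jac=[-0.8632 0.0000; 0.0000 -0.9914]  S=[0.4418 0.1201; 0.1201 0.7333]  K=[-0.4580 -0.0689; -0.0755 -0.4874]  nu=[1.2951, -0.9788]  x^+=[2.0866, 2.0816]  P^+=[0.1403 0.0391; 0.0391 0.1841]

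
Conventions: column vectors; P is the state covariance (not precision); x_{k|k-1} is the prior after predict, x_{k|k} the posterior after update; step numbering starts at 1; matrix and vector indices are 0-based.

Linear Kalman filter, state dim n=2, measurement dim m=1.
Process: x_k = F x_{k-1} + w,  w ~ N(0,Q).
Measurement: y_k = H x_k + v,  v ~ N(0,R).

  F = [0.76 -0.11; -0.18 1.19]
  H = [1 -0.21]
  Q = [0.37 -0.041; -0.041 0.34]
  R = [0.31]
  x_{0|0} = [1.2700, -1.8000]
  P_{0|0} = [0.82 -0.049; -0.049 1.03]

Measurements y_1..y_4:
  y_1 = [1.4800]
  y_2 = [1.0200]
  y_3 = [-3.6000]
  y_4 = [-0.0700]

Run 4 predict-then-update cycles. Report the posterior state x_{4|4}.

x_post = [-0.6238, -0.1626]

step 1: x^-=[1.1632, -2.3706]  P^-=[0.8643 -0.3333; -0.3333 1.8461]  S=[1.3957]  K=[0.6694; -0.5166]  nu=[-0.1810]  x^+=[1.0420, -2.2771]  P^+=[0.2389 0.1493; 0.1493 1.4737]
step 2: x^-=[1.0424, -2.8973]  P^-=[0.5008 -0.1286; -0.1286 2.3707]  S=[0.9694]  K=[0.5445; -0.6462]  nu=[-0.6308]  x^+=[0.6989, -2.4896]  P^+=[0.2134 0.2125; 0.2125 1.9659]
step 3: x^-=[0.8050, -3.0885]  P^-=[0.4815 -0.1311; -0.1311 3.0398]  S=[0.9807]  K=[0.5191; -0.7847]  nu=[-5.0536]  x^+=[-1.8183, 0.8769]  P^+=[0.2173 0.2683; 0.2683 2.4360]
step 4: x^-=[-1.4784, 1.3708]  P^-=[0.4801 -0.1416; -0.1416 3.6817]  S=[1.0120]  K=[0.5038; -0.9040]  nu=[1.6962]  x^+=[-0.6238, -0.1626]  P^+=[0.2232 0.3193; 0.3193 2.8548]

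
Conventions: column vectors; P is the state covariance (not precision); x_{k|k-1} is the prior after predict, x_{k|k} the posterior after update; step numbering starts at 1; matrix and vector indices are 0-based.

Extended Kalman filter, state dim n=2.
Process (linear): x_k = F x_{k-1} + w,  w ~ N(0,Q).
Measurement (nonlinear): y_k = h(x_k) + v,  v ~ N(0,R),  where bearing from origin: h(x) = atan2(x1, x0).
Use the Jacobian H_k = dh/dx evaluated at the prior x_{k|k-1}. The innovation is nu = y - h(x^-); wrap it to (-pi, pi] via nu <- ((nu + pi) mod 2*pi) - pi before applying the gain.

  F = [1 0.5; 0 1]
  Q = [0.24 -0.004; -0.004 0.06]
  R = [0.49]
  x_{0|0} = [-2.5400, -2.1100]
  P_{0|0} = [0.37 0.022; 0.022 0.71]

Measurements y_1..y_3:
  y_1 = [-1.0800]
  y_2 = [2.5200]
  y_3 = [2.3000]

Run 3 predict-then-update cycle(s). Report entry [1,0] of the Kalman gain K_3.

K[1,0] = -0.1216

step 1: x^-=[-3.5950, -2.1100]  P^-=[0.8095 0.3730; 0.3730 0.7700]  H_jac=[0.1214 -0.2069]  S=[0.5162]  K=[0.0409; -0.2209]  nu=[1.5308]  x^+=[-3.5323, -2.4481]  P^+=[0.8086 0.3777; 0.3777 0.7448]
step 2: x^-=[-4.7564, -2.4481]  P^-=[1.6125 0.7461; 0.7461 0.8048]  H_jac=[0.0855 -0.1662]  S=[0.5028]  K=[0.0277; -0.1391]  nu=[-1.0969]  x^+=[-4.7868, -2.2956]  P^+=[1.6121 0.7480; 0.7480 0.7951]
step 3: x^-=[-5.9346, -2.2956]  P^-=[2.7989 1.1416; 1.1416 0.8551]  H_jac=[0.0567 -0.1466]  S=[0.4984]  K=[-0.0173; -0.1216]  nu=[-1.2107]  x^+=[-5.9136, -2.1483]  P^+=[2.7988 1.1405; 1.1405 0.8477]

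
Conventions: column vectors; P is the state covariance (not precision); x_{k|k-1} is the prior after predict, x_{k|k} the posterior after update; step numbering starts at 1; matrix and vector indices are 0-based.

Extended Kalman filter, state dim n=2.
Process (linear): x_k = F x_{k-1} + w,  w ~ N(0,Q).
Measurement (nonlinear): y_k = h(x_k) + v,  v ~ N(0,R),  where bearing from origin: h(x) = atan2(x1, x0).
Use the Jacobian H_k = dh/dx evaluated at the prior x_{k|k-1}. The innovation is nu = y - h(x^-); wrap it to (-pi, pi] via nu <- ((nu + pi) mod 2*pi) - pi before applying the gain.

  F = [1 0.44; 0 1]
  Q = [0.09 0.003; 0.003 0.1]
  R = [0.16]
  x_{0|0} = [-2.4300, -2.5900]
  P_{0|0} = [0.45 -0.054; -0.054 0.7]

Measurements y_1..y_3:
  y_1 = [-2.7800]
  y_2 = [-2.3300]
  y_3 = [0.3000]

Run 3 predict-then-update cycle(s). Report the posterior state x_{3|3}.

x_post = [-6.1530, -3.7905]

step 1: x^-=[-3.5696, -2.5900]  P^-=[0.6280 0.2570; 0.2570 0.8000]  H_jac=[0.1332 -0.1835]  S=[0.1855]  K=[0.1965; -0.6069]  nu=[-0.2661]  x^+=[-3.6219, -2.4285]  P^+=[0.6208 0.2791; 0.2791 0.7317]
step 2: x^-=[-4.6904, -2.4285]  P^-=[1.0981 0.6041; 0.6041 0.8317]  H_jac=[0.0870 -0.1681]  S=[0.1741]  K=[-0.0343; -0.5010]  nu=[0.3338]  x^+=[-4.7019, -2.5957]  P^+=[1.0979 0.6011; 0.6011 0.7880]
step 3: x^-=[-5.8440, -2.5957]  P^-=[1.8694 0.9508; 0.9508 0.8880]  H_jac=[0.0635 -0.1429]  S=[0.1684]  K=[-0.1022; -0.3951]  nu=[3.0236]  x^+=[-6.1530, -3.7905]  P^+=[1.8676 0.9440; 0.9440 0.8617]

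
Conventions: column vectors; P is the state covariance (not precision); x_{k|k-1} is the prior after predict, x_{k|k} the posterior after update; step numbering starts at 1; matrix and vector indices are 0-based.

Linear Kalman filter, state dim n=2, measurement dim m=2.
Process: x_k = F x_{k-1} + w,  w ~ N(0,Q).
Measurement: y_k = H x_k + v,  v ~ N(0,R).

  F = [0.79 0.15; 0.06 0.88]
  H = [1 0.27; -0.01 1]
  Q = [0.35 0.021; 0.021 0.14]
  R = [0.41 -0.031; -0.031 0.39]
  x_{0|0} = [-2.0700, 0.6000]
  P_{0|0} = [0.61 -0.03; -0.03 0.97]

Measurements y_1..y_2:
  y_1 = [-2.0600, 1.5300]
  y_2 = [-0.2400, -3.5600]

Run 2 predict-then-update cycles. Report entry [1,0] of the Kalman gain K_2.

step 1: x^-=[-1.5453, 0.4038]  P^-=[0.7454 0.1568; 0.1568 0.8902]  S=[1.3050 0.3583; 0.3583 1.2771]  K=[0.6192 -0.0568; 0.1228 0.6614]  nu=[-0.6237, 1.1107]  x^+=[-1.9946, 1.0618]  P^+=[0.2661 -0.0387; -0.0387 0.2537]
step 2: x^-=[-1.4165, 0.8147]  P^-=[0.5126 0.0399; 0.0399 0.3334]  S=[0.9684 0.0936; 0.0936 0.7226]  K=[0.5426 -0.0222; 0.0907 0.4490]  nu=[0.9565, -4.3889]  x^+=[-0.7999, -1.0693]  P^+=[0.2294 -0.0232; -0.0232 0.1721]

K[1,0] = 0.0907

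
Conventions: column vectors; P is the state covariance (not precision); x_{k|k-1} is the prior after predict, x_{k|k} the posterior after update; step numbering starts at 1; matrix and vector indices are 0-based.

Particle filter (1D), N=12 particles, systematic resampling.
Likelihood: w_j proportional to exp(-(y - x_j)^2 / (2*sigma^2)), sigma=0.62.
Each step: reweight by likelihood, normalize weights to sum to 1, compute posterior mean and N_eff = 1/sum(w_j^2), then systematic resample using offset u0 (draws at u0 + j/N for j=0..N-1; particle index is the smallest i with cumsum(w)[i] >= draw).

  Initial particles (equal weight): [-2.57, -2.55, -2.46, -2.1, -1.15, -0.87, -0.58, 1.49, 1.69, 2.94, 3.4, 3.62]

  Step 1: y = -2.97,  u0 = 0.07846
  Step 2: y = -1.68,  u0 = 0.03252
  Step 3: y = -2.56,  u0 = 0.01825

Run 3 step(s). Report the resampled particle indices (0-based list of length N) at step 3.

resampled_idx = [0, 1, 1, 2, 3, 4, 5, 6, 7, 8, 9, 10]

step 1: w=[0.2996, 0.2932, 0.2630, 0.1378, 0.0050, 0.0012, 0.0002, 0.0000, 0.0000, 0.0000, 0.0000, 0.0000]  mean=-2.4609  Neff=3.7890  idx=[0, 0, 0, 1, 1, 1, 1, 2, 2, 2, 3, 4]
step 2: w=[0.0659, 0.0659, 0.0659, 0.0690, 0.0690, 0.0690, 0.0690, 0.0837, 0.0837, 0.0837, 0.1468, 0.1282]  mean=-2.2858  Neff=10.9760  idx=[0, 1, 3, 4, 5, 6, 7, 8, 9, 10, 10, 11]
step 3: w=[0.0947, 0.0947, 0.0947, 0.0947, 0.0947, 0.0947, 0.0935, 0.0935, 0.0935, 0.0719, 0.0719, 0.0071]  mean=-2.4538  Neff=11.0510  idx=[0, 1, 1, 2, 3, 4, 5, 6, 7, 8, 9, 10]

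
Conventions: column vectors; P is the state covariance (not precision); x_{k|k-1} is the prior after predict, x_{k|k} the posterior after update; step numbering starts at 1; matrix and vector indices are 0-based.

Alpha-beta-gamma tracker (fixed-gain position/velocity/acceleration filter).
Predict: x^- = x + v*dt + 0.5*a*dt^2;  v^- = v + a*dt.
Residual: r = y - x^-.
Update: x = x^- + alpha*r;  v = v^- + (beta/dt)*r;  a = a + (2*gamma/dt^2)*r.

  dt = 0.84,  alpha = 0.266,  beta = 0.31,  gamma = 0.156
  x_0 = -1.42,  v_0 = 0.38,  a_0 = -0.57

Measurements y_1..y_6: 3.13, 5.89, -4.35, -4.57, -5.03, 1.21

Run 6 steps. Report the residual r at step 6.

step 1: x_pred=-1.3019  r=4.4319  x^+=-0.1230  v^+=1.5368  a^+=1.3897
step 2: x_pred=1.6582  r=4.2318  x^+=2.7838  v^+=4.2659  a^+=3.2609
step 3: x_pred=7.5176  r=-11.8676  x^+=4.3608  v^+=2.6253  a^+=-1.9867
step 4: x_pred=5.8652  r=-10.4352  x^+=3.0894  v^+=-2.8946  a^+=-6.6009
step 5: x_pred=-1.6708  r=-3.3592  x^+=-2.5644  v^+=-9.6790  a^+=-8.0862
step 6: x_pred=-13.5475  r=14.7575  x^+=-9.6220  v^+=-11.0252  a^+=-1.5608

resid = 14.7575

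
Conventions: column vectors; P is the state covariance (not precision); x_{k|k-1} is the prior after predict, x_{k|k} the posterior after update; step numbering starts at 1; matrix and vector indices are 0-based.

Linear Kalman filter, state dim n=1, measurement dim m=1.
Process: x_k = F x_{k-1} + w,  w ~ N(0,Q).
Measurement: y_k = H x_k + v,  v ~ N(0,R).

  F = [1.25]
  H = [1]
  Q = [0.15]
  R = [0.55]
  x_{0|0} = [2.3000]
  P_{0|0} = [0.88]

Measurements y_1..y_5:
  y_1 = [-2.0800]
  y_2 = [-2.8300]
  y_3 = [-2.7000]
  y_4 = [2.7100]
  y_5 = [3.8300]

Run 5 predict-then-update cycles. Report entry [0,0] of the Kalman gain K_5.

step 1: x^-=[2.8750]  P^-=[1.5250]  S=[2.0750]  K=[0.7349]  nu=[-4.9550]  x^+=[-0.7666]  P^+=[0.4042]
step 2: x^-=[-0.9583]  P^-=[0.7816]  S=[1.3316]  K=[0.5870]  nu=[-1.8717]  x^+=[-2.0569]  P^+=[0.3228]
step 3: x^-=[-2.5711]  P^-=[0.6544]  S=[1.2044]  K=[0.5433]  nu=[-0.1289]  x^+=[-2.6412]  P^+=[0.2988]
step 4: x^-=[-3.3014]  P^-=[0.6169]  S=[1.1669]  K=[0.5287]  nu=[6.0114]  x^+=[-0.1233]  P^+=[0.2908]
step 5: x^-=[-0.1541]  P^-=[0.6043]  S=[1.1543]  K=[0.5235]  nu=[3.9841]  x^+=[1.9317]  P^+=[0.2879]

K[0,0] = 0.5235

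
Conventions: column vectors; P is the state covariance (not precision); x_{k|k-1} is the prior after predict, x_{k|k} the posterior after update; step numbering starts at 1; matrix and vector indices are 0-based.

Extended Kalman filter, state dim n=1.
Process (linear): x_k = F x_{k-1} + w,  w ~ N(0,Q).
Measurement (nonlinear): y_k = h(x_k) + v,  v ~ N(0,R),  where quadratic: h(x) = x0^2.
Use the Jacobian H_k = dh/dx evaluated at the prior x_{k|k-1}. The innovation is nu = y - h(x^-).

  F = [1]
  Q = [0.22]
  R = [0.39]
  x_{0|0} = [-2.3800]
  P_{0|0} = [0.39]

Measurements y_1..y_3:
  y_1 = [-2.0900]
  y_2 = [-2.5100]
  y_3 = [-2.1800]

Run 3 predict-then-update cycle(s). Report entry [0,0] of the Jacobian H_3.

step 1: x^-=[-2.3800]  P^-=[0.6100]  H_jac=[-4.7600]  S=[14.2111]  K=[-0.2043]  nu=[-7.7544]  x^+=[-0.7956]  P^+=[0.0167]
step 2: x^-=[-0.7956]  P^-=[0.2367]  H_jac=[-1.5913]  S=[0.9895]  K=[-0.3807]  nu=[-3.1430]  x^+=[0.4010]  P^+=[0.0933]
step 3: x^-=[0.4010]  P^-=[0.3133]  H_jac=[0.8020]  S=[0.5915]  K=[0.4248]  nu=[-2.3408]  x^+=[-0.5934]  P^+=[0.2066]

H_jac[0,0] = 0.8020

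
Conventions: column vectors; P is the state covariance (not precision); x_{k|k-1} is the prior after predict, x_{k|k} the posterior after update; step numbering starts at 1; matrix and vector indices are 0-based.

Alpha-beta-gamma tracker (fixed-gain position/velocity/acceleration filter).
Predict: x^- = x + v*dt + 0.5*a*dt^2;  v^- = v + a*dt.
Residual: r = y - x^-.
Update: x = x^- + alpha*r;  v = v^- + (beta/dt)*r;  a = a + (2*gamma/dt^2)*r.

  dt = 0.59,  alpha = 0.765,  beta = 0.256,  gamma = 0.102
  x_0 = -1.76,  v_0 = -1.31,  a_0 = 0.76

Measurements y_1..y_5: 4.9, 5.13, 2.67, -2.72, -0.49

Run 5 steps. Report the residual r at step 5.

resid = -0.1877

step 1: x_pred=-2.4006  r=7.3006  x^+=3.1844  v^+=2.3061  a^+=5.0384
step 2: x_pred=5.4219  r=-0.2919  x^+=5.1986  v^+=5.1522  a^+=4.8674
step 3: x_pred=9.0855  r=-6.4155  x^+=4.1777  v^+=5.2402  a^+=1.1076
step 4: x_pred=7.4622  r=-10.1822  x^+=-0.3272  v^+=1.4757  a^+=-4.8595
step 5: x_pred=-0.3023  r=-0.1877  x^+=-0.4459  v^+=-1.4729  a^+=-4.9695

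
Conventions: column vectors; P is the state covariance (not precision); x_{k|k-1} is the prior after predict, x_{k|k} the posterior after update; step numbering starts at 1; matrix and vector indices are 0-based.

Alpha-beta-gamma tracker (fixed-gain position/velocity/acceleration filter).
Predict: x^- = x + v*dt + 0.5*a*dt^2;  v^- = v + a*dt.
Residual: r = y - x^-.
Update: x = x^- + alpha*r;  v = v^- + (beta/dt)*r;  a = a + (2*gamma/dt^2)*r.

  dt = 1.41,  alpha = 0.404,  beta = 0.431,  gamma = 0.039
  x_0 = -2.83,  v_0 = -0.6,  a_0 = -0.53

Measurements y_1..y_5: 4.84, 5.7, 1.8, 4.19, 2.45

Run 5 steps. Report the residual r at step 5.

resid = -2.8721

step 1: x_pred=-4.2028  r=9.0428  x^+=-0.5495  v^+=1.4169  a^+=-0.1752
step 2: x_pred=1.2741  r=4.4259  x^+=3.0621  v^+=2.5227  a^+=-0.0016
step 3: x_pred=6.6176  r=-4.8176  x^+=4.6713  v^+=1.0479  a^+=-0.1906
step 4: x_pred=5.9593  r=-1.7693  x^+=5.2445  v^+=0.2383  a^+=-0.2600
step 5: x_pred=5.3221  r=-2.8721  x^+=4.1618  v^+=-1.0062  a^+=-0.3727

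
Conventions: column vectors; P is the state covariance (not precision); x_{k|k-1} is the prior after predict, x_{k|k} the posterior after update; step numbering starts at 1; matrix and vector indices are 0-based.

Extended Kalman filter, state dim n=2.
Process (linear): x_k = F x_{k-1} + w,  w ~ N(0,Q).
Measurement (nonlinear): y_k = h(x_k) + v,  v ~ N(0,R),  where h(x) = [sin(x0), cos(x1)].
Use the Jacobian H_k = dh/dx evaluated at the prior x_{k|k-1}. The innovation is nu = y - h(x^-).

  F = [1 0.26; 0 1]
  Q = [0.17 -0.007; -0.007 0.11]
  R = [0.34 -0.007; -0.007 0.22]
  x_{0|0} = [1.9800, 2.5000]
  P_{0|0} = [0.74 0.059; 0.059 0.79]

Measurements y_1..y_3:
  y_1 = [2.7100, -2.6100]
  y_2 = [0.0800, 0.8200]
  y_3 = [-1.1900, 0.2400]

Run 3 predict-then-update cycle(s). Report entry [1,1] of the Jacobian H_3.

H_jac[1,1] = 0.9211

step 1: x^-=[2.6300, 2.5000]  P^-=[0.9941 0.2574; 0.2574 0.9000]  H_jac=[-0.8720 0.0000; 0.0000 -0.5985]  S=[1.0958 0.1273; 0.1273 0.5424]  K=[-0.7793 -0.1011; -0.0919 -0.9715]  nu=[2.2204, -1.8089]  x^+=[1.0826, 4.0533]  P^+=[0.3030 0.0280; 0.0280 0.3561]
step 2: x^-=[2.1364, 4.0533]  P^-=[0.5117 0.1136; 0.1136 0.4661]  H_jac=[-0.5359 0.0000; 0.0000 0.7905]  S=[0.4870 -0.0551; -0.0551 0.5113]  K=[-0.5500 0.1164; -0.0440 0.7159]  nu=[-0.7643, 1.4324]  x^+=[2.7234, 5.1124]  P^+=[0.3504 0.0373; 0.0373 0.1996]
step 3: x^-=[4.0526, 5.1124]  P^-=[0.5533 0.0822; 0.0822 0.3096]  H_jac=[-0.6129 0.0000; 0.0000 0.9211]  S=[0.5479 -0.0534; -0.0534 0.4827]  K=[-0.6103 0.0893; -0.0347 0.5870]  nu=[-0.3999, -0.1494]  x^+=[4.2833, 5.0385]  P^+=[0.3396 0.0260; 0.0260 0.1405]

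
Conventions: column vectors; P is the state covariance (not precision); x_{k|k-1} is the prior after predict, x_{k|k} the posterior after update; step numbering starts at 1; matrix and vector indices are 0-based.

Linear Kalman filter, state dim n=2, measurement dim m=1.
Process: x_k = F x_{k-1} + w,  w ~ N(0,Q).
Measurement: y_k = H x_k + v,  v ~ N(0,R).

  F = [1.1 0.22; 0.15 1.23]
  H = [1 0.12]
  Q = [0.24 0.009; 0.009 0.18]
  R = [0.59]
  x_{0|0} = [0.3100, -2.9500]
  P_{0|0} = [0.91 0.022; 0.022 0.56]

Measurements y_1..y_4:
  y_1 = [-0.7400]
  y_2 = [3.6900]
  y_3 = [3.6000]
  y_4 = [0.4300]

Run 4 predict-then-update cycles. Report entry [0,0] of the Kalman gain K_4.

step 1: x^-=[-0.3080, -3.5820]  P^-=[1.3789 0.3412; 0.3412 1.0558]  S=[2.0659]  K=[0.6872; 0.2265]  nu=[-0.0022]  x^+=[-0.3095, -3.5825]  P^+=[0.4031 0.0196; 0.0196 0.9499]
step 2: x^-=[-1.1286, -4.4529]  P^-=[0.7832 0.3598; 0.3598 1.6334]  S=[1.4831]  K=[0.5572; 0.3747]  nu=[5.3529]  x^+=[1.8542, -2.4470]  P^+=[0.3228 0.0501; 0.0501 1.4251]
step 3: x^-=[1.5013, -2.7317]  P^-=[0.7237 0.5173; 0.5173 2.3618]  S=[1.4719]  K=[0.5339; 0.5440]  nu=[2.4265]  x^+=[2.7967, -1.4116]  P^+=[0.3042 0.0898; 0.0898 1.9262]
step 4: x^-=[2.7658, -1.3168]  P^-=[0.7448 0.7049; 0.7049 3.1341]  S=[1.5491]  K=[0.5354; 0.6978]  nu=[-2.1778]  x^+=[1.5998, -2.8366]  P^+=[0.3007 0.1261; 0.1261 2.3798]

K[0,0] = 0.5354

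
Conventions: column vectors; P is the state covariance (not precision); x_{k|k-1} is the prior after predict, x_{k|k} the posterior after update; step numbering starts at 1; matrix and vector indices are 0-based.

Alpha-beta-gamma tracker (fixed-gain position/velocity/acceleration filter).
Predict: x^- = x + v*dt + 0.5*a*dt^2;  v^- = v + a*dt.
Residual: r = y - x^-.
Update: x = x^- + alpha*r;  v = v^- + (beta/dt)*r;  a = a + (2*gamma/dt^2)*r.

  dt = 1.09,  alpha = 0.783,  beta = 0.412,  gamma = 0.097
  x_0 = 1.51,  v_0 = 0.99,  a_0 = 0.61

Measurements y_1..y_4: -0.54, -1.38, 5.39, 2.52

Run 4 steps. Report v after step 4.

v_post = 1.3484

step 1: x_pred=2.9515  r=-3.4915  x^+=0.2176  v^+=0.3352  a^+=0.0399
step 2: x_pred=0.6067  r=-1.9867  x^+=-0.9489  v^+=-0.3723  a^+=-0.2845
step 3: x_pred=-1.5237  r=6.9137  x^+=3.8897  v^+=1.9309  a^+=0.8444
step 4: x_pred=6.4960  r=-3.9760  x^+=3.3828  v^+=1.3484  a^+=0.1952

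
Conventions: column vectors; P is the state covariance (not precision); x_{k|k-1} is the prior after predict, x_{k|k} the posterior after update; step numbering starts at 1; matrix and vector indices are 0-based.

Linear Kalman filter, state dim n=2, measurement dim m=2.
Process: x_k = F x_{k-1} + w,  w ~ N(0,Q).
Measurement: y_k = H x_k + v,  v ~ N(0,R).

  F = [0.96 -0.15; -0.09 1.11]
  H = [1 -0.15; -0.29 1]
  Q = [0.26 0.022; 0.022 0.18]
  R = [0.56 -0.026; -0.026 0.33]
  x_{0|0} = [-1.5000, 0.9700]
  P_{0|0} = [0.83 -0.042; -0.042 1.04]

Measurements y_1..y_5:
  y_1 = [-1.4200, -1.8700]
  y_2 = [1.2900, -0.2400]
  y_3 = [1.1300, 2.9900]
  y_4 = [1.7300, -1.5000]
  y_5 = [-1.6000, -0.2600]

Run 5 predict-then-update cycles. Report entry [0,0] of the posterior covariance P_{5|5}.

step 1: x^-=[-1.5855, 1.2117]  P^-=[1.0604 -0.2682; -0.2682 1.4765]  S=[1.7341 -0.8349; -0.8349 2.0512]  K=[0.6213 -0.0278; 0.1025 0.7994]  nu=[0.3473, -3.5415]  x^+=[-1.2713, -1.5839]  P^+=[0.3606 0.0792; 0.0792 0.2841]
step 2: x^-=[-0.9829, -1.6438]  P^-=[0.5759 0.0290; 0.0290 0.5172]  S=[1.1388 -0.2403; -0.2403 0.8788]  K=[0.4974 -0.0210; 0.0844 0.6020]  nu=[2.0263, 1.1187]  x^+=[0.0016, -0.7992]  P^+=[0.2887 0.0639; 0.0639 0.2150]
step 3: x^-=[0.1214, -0.8873]  P^-=[0.5125 0.0302; 0.0302 0.4345]  S=[1.0732 -0.2083; -0.2083 0.7901]  K=[0.4682 -0.0265; 0.0759 0.5588]  nu=[0.8755, 3.9125]  x^+=[0.4277, 1.3656]  P^+=[0.2715 0.0578; 0.0578 0.1992]
step 4: x^-=[0.2057, 1.4773]  P^-=[0.4981 0.0278; 0.0278 0.4161]  S=[1.0591 -0.2039; -0.2039 0.7719]  K=[0.4607 -0.0295; 0.0728 0.5479]  nu=[1.7459, -2.9176]  x^+=[1.0960, 0.0059]  P^+=[0.2671 0.0558; 0.0558 0.1951]
step 5: x^-=[1.0513, -0.0921]  P^-=[0.4945 0.0266; 0.0266 0.4114]  S=[1.0558 -0.2033; -0.2033 0.7675]  K=[0.4587 -0.0306; 0.0717 0.5449]  nu=[-2.6651, 0.1370]  x^+=[-0.1754, -0.2086]  P^+=[0.2659 0.0551; 0.0551 0.1939]

P_post[0,0] = 0.2659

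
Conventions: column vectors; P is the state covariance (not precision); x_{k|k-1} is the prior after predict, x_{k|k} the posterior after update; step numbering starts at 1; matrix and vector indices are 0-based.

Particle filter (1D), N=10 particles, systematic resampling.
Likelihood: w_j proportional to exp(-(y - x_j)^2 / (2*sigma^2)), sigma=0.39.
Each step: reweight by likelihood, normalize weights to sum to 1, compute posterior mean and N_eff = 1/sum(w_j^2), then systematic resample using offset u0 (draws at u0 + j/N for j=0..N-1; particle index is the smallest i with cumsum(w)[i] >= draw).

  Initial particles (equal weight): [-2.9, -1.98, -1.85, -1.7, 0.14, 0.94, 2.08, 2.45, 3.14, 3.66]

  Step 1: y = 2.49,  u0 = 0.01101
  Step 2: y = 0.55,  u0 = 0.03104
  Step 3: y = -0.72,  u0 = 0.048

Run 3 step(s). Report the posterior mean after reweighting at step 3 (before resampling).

post_mean = 2.0800

step 1: w=[0.0000, 0.0000, 0.0000, 0.0000, 0.0000, 0.0002, 0.3143, 0.5433, 0.1362, 0.0061]  mean=2.4347  Neff=2.4243  idx=[6, 6, 6, 6, 7, 7, 7, 7, 7, 8]
step 2: w=[0.2453, 0.2453, 0.2453, 0.2453, 0.0038, 0.0038, 0.0038, 0.0038, 0.0038, 0.0000]  mean=2.0870  Neff=4.1545  idx=[0, 0, 0, 1, 1, 2, 2, 2, 3, 3]
step 3: w=[0.1000, 0.1000, 0.1000, 0.1000, 0.1000, 0.1000, 0.1000, 0.1000, 0.1000, 0.1000]  mean=2.0800  Neff=10.0000  idx=[0, 1, 2, 3, 4, 5, 6, 7, 8, 9]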